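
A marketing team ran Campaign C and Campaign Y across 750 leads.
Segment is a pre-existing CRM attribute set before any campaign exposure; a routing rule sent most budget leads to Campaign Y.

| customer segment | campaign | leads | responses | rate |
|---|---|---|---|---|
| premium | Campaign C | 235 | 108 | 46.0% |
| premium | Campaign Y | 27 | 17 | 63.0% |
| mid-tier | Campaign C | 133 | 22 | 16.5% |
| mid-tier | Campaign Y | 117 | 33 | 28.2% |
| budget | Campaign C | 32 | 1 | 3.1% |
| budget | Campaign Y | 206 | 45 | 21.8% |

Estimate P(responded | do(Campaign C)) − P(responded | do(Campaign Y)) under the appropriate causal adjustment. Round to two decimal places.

-0.16

Nothing the campaign does changes customer segment; the imbalance is an allocation artefact. With customer segment also predicting the outcome, the pooled figure is confounded, and the within-stratum comparison is the causal one.
Adjusting over the population distribution of customer segment: 0.349·(0.460−0.630) + 0.333·(0.165−0.282) + 0.317·(0.031−0.218) = -0.158.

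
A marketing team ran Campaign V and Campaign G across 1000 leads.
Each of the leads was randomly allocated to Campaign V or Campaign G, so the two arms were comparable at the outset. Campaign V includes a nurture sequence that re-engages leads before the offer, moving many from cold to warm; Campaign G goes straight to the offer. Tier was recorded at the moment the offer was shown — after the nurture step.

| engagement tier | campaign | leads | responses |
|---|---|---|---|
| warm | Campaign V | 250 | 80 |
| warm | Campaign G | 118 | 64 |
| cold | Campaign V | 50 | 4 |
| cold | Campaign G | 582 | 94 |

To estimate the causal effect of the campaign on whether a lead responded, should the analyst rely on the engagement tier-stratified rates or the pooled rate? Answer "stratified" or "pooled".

Engagement tier lies on the pathway campaign → engagement tier → outcome, so adjusting for it blocks the indirect effect. For the total causal effect of campaign, use the unadjusted pooled rates.
Pooled: Campaign V 28.0% vs Campaign G 22.6%; Campaign V is higher overall.

pooled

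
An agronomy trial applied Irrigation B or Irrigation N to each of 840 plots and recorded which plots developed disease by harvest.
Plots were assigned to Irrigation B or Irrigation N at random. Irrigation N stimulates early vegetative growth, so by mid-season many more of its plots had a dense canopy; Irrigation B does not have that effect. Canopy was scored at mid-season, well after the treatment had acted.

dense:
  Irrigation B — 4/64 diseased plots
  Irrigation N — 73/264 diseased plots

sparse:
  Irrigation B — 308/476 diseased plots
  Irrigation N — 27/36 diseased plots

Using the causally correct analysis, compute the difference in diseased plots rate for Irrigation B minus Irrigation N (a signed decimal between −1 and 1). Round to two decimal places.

+0.24

The mid-season canopy-specific comparison favours Irrigation B throughout, but the pooled figures favour Irrigation N. The question is whether to condition on mid-season canopy.
Mid-season canopy is recorded after the irrigation and is itself shifted by it — it sits on the causal path from irrigation to outcome. Conditioning on a mediator would strip out part of the effect we want; the pooled comparison gives the total causal effect.
The causal difference is the pooled difference: 0.578 − 0.333 = +0.244.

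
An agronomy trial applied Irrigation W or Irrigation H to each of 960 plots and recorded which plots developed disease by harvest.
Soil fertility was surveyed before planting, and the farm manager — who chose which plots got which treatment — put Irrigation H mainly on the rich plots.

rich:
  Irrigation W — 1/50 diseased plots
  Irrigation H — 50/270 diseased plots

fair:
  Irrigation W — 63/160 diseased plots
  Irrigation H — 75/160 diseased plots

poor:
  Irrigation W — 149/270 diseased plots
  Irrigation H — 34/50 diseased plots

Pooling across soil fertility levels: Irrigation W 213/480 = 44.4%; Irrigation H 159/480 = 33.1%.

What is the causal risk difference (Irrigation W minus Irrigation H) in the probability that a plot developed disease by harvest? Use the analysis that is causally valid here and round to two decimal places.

-0.12

Irrigation W is lower inside every soil fertility stratum but Irrigation H is lower in aggregate. Whether to stratify depends on how soil fertility relates to the irrigation.
Since soil fertility is a pre-existing factor (not a product of the irrigation) and it affects the outcome on its own, it is a confounder. The stratified rates, not the pooled rate, identify the causal effect.
Adjusting over the population distribution of soil fertility: 0.333·(0.020−0.185) + 0.333·(0.394−0.469) + 0.333·(0.552−0.680) = -0.123.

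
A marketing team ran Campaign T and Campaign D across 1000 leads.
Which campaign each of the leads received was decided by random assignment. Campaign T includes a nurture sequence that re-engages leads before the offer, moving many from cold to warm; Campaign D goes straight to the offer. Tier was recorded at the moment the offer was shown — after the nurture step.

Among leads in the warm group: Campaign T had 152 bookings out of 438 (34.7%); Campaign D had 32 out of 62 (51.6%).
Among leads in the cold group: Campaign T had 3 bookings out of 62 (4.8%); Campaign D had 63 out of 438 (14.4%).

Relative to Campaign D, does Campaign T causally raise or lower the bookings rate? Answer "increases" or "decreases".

Engagement tier lies on the pathway campaign → engagement tier → outcome, so adjusting for it blocks the indirect effect. For the total causal effect of campaign, use the unadjusted pooled rates.
Pooled: Campaign T 31.0% vs Campaign D 19.0%; Campaign T is higher overall.

increases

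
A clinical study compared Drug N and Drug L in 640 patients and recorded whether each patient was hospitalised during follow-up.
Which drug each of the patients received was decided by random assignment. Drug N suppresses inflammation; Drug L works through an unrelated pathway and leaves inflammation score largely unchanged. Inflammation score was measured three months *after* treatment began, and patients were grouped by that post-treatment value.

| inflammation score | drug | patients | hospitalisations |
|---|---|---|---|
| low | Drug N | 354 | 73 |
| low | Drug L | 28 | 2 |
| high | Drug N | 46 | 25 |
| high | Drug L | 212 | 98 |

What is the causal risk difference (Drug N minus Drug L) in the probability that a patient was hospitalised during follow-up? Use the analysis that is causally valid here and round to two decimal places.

The stratified and pooled comparisons disagree (Drug L wins within each inflammation score; Drug N wins overall), so the answer turns on the causal role of inflammation score.
The distribution of inflammation score is itself part of what the drug does — it is an intermediate outcome. Holding it fixed would remove that part of the effect; the total effect is the pooled difference.
The causal difference is the pooled difference: 0.245 − 0.417 = -0.172.

-0.17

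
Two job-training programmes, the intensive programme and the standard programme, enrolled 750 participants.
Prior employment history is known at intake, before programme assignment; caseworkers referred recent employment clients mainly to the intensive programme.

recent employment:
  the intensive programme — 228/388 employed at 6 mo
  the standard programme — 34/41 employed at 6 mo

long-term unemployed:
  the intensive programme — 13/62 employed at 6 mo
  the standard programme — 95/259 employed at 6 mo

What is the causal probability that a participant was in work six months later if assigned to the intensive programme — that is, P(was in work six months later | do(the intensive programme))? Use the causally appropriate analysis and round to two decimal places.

Prior employment history satisfies the back-door criterion: it is not a descendant of the programme, and it blocks the spurious path from programme to outcome. Adjusting for it (i.e., using the within-prior employment history rates) gives the causal effect.
Standardising the intensive programme to the population prior employment history mix: 0.572·228/388 + 0.428·13/62 = 0.426.

0.43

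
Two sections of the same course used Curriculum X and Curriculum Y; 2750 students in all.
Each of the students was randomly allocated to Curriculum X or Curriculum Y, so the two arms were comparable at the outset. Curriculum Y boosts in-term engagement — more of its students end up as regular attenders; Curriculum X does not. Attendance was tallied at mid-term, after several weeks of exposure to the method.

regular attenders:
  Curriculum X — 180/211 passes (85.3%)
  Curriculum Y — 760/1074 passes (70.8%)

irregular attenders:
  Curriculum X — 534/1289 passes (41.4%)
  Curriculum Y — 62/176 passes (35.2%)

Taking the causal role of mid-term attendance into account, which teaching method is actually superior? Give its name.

The mid-term attendance-specific comparison favours Curriculum X throughout, but the pooled figures favour Curriculum Y. The question is whether to condition on mid-term attendance.
Stratifying would compare teaching methods among students the teaching methods themselves sorted into mid-term attendance groups — a form of selection on an intermediate. The unconditioned pooled rates give the total causal effect.
Pooled: Curriculum X 47.6% vs Curriculum Y 65.8%; Curriculum Y is higher overall.

Curriculum Y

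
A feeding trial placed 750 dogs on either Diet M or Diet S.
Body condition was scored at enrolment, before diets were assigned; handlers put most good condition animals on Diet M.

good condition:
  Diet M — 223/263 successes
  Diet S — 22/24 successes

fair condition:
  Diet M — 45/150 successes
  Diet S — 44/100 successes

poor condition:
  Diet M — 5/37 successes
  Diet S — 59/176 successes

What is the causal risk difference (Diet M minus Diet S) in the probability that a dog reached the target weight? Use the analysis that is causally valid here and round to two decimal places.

-0.13

Since starting body condition is a pre-existing factor (not a product of the diet) and it affects the outcome on its own, it is a confounder. The stratified rates, not the pooled rate, identify the causal effect.
Adjusting over the population distribution of starting body condition: 0.383·(0.848−0.917) + 0.333·(0.300−0.440) + 0.284·(0.135−0.335) = -0.130.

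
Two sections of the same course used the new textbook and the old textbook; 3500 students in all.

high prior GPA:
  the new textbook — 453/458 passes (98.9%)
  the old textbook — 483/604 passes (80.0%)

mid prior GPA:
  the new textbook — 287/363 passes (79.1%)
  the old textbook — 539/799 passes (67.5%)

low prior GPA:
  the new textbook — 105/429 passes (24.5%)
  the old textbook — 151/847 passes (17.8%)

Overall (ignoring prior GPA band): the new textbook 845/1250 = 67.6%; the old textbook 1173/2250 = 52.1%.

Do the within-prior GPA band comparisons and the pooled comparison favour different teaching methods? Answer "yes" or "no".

Within each prior GPA band level (high prior GPA 98.9% vs 80.0%; mid prior GPA 79.1% vs 67.5%; low prior GPA 24.5% vs 17.8%), the new textbook has the higher rate every time. Pooled: 67.6% vs 52.1% — the new textbook has the higher rate overall. They agree.

no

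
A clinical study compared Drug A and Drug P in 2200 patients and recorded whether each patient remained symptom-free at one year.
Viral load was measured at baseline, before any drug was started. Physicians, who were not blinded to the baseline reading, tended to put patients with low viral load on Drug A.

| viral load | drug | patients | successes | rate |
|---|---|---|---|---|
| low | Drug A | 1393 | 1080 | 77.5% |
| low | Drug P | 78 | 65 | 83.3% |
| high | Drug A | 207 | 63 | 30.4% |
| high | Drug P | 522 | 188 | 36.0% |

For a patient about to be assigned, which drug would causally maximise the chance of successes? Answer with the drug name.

Drug P

Drug P is higher inside every viral load stratum but Drug A is higher in aggregate. Whether to stratify depends on how viral load relates to the drug.
Viral load is set before the drug has any effect — it is not caused by the drug — and it independently drives the outcome. That makes it a confounder, so the causal comparison is within viral load levels.
Within each level — low: 77.5% vs 83.3%; high: 30.4% vs 36.0% — Drug P is higher every time.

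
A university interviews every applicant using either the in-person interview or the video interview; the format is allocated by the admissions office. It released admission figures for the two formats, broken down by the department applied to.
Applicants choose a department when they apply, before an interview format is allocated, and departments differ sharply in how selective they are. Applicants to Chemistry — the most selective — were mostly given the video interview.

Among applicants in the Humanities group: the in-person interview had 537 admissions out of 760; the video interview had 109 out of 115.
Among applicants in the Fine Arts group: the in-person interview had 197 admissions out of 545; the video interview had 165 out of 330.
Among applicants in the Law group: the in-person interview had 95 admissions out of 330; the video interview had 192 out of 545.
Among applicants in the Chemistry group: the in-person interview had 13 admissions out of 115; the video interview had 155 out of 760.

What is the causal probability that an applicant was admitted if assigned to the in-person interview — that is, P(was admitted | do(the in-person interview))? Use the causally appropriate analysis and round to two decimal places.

0.37

the video interview is higher inside every department stratum but the in-person interview is higher in aggregate. Whether to stratify depends on how department relates to the interview format.
Here department is a common cause — it drives both which interview format a case falls under and the outcome. The crude comparison mixes populations; the stratum-specific rates are the causally relevant ones.
Standardising the in-person interview to the population department mix: 0.250·537/760 + 0.250·197/545 + 0.250·95/330 + 0.250·13/115 = 0.367.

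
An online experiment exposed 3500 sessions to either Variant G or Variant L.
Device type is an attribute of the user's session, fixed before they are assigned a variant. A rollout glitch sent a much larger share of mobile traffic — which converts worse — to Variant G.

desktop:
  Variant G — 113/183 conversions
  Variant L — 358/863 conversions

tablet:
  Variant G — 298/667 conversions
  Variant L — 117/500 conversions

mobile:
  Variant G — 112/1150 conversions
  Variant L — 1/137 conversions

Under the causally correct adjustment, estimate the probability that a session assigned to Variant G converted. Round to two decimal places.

0.37

Here device type is a common cause — it drives both which variant a case falls under and the outcome. The crude comparison mixes populations; the stratum-specific rates are the causally relevant ones.
Standardising Variant G to the population device type mix: 0.299·113/183 + 0.333·298/667 + 0.368·112/1150 = 0.369.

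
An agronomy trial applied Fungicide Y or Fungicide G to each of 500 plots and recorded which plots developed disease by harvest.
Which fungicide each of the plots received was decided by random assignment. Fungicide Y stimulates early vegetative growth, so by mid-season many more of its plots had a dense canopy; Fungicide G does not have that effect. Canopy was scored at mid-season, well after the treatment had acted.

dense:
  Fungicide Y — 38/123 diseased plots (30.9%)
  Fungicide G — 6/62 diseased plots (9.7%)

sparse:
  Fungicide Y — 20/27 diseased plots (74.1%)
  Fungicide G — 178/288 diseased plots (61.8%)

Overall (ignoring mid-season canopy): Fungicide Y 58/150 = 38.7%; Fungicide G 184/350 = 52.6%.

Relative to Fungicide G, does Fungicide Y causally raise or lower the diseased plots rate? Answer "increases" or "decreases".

Because the fungicide influences mid-season canopy, mid-season canopy is a post-treatment mediator, not a confounder. Stratifying on it would bias the estimate; the causal effect is the crude pooled difference.
Pooled: Fungicide Y 38.7% vs Fungicide G 52.6%; Fungicide Y is lower overall.

decreases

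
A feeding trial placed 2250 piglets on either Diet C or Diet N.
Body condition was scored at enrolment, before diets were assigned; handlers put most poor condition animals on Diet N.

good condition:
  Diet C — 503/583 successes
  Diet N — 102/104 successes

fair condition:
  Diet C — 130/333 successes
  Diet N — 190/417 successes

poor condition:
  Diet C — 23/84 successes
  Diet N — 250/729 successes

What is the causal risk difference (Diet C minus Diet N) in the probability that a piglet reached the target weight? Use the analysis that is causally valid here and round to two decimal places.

-0.08

Starting body condition is set before the diet has any effect — it is not caused by the diet — and it independently drives the outcome. That makes it a confounder, so the causal comparison is within starting body condition levels.
Adjusting over the population distribution of starting body condition: 0.305·(0.863−0.981) + 0.333·(0.390−0.456) + 0.361·(0.274−0.343) = -0.083.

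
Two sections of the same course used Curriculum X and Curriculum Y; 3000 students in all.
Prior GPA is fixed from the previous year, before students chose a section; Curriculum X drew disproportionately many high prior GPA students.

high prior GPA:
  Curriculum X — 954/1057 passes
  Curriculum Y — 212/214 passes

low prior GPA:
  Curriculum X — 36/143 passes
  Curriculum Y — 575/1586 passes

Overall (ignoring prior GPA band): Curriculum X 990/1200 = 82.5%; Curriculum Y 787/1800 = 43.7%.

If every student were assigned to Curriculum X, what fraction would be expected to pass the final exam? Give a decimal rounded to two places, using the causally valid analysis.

Nothing the teaching method does changes prior GPA band; the imbalance is an allocation artefact. With prior GPA band also predicting the outcome, the pooled figure is confounded, and the within-stratum comparison is the causal one.
Standardising Curriculum X to the population prior GPA band mix: 0.424·954/1057 + 0.576·36/143 = 0.527.

0.53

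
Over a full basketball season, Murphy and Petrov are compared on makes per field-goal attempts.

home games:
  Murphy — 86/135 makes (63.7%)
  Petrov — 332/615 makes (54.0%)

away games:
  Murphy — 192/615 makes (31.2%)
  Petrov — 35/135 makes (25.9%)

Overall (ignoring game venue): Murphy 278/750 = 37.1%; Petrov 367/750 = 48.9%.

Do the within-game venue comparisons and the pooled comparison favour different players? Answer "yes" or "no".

Within each game venue level (home games 63.7% vs 54.0%; away games 31.2% vs 25.9%), Murphy has the higher rate every time. Pooled: 37.1% vs 48.9% — Petrov has the higher rate overall. The two comparisons disagree.

yes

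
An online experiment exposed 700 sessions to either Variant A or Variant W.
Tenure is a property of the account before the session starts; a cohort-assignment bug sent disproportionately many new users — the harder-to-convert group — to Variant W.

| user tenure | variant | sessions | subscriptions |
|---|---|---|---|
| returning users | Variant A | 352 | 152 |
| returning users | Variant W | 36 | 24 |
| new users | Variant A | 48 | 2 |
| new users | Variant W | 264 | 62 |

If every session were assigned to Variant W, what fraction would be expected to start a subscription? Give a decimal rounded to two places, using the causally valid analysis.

0.47

Since user tenure is a pre-existing factor (not a product of the variant) and it affects the outcome on its own, it is a confounder. The stratified rates, not the pooled rate, identify the causal effect.
Standardising Variant W to the population user tenure mix: 0.554·24/36 + 0.446·62/264 = 0.474.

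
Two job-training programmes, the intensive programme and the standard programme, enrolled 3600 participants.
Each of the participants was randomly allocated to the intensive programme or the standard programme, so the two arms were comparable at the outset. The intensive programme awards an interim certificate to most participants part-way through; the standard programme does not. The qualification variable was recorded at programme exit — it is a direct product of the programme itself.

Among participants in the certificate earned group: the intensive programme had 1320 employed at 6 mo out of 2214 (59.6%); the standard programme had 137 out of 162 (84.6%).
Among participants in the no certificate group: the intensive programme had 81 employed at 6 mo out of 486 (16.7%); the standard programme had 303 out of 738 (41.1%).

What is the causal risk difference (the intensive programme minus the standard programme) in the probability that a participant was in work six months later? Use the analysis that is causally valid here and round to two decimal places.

the standard programme is higher inside every qualification attained during the programme stratum but the intensive programme is higher in aggregate. Whether to stratify depends on how qualification attained during the programme relates to the programme.
Qualification attained during the programme is recorded after the programme and is itself shifted by it — it sits on the causal path from programme to outcome. Conditioning on a mediator would strip out part of the effect we want; the pooled comparison gives the total causal effect.
The causal difference is the pooled difference: 0.519 − 0.489 = +0.030.

+0.03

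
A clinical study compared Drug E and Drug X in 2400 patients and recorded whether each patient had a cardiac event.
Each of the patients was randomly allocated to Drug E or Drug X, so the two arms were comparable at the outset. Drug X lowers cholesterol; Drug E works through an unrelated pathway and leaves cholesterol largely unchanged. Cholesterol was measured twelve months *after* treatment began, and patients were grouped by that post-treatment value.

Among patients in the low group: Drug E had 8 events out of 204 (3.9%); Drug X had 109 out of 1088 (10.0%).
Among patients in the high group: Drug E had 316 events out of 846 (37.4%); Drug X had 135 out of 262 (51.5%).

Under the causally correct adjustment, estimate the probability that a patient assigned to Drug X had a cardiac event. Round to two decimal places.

0.18

Because the drug influences cholesterol, cholesterol is a post-treatment mediator, not a confounder. Stratifying on it would bias the estimate; the causal effect is the crude pooled difference.
So P(outcome | do(Drug X)) is just the pooled rate for Drug X: 244/1350 = 0.181.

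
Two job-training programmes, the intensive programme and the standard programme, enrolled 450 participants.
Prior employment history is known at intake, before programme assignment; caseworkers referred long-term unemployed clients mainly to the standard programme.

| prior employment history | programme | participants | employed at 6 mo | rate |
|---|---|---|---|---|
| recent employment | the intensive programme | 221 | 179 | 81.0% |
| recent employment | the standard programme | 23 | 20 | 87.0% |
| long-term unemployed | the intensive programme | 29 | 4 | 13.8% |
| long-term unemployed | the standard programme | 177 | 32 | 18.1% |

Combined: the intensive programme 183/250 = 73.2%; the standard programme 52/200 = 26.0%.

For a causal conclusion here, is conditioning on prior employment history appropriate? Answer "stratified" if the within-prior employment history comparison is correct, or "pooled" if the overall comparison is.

stratified

Nothing the programme does changes prior employment history; the imbalance is an allocation artefact. With prior employment history also predicting the outcome, the pooled figure is confounded, and the within-stratum comparison is the causal one.
Within each level — recent employment: 81.0% vs 87.0%; long-term unemployed: 13.8% vs 18.1% — the standard programme is higher every time.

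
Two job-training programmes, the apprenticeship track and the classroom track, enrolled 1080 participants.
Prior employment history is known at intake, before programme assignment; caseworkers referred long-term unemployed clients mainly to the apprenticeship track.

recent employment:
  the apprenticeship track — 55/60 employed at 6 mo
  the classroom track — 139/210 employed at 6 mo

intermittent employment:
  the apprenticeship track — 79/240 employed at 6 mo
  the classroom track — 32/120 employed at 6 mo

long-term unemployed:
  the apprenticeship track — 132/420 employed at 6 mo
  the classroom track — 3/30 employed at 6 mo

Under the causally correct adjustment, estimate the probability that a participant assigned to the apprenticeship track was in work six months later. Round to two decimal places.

Prior employment history satisfies the back-door criterion: it is not a descendant of the programme, and it blocks the spurious path from programme to outcome. Adjusting for it (i.e., using the within-prior employment history rates) gives the causal effect.
Standardising the apprenticeship track to the population prior employment history mix: 0.250·55/60 + 0.333·79/240 + 0.417·132/420 = 0.470.

0.47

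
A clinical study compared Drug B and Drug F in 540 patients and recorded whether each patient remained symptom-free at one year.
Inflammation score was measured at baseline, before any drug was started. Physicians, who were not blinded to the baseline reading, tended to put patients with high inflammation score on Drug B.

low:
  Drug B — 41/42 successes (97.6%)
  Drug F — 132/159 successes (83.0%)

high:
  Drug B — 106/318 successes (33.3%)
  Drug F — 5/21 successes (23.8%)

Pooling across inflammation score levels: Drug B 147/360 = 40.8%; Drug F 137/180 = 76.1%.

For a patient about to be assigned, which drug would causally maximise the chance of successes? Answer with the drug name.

Drug B

The stratified and pooled comparisons disagree (Drug B wins within each inflammation score; Drug F wins overall), so the answer turns on the causal role of inflammation score.
Nothing the drug does changes inflammation score; the imbalance is an allocation artefact. With inflammation score also predicting the outcome, the pooled figure is confounded, and the within-stratum comparison is the causal one.
Within each level — low: 97.6% vs 83.0%; high: 33.3% vs 23.8% — Drug B is higher every time.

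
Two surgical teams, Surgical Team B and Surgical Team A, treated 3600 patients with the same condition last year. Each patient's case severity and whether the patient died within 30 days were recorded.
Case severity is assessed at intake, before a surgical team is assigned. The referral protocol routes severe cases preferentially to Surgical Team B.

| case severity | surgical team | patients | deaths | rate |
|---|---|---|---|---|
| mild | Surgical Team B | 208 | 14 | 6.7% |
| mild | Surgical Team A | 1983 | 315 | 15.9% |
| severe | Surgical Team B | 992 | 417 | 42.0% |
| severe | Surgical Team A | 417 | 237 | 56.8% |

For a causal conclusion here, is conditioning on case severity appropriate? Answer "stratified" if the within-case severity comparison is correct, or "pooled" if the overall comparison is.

stratified

Surgical Team B is lower inside every case severity stratum but Surgical Team A is lower in aggregate. Whether to stratify depends on how case severity relates to the surgical team.
Case severity satisfies the back-door criterion: it is not a descendant of the surgical team, and it blocks the spurious path from surgical team to outcome. Adjusting for it (i.e., using the within-case severity rates) gives the causal effect.
Within each level — mild: 6.7% vs 15.9%; severe: 42.0% vs 56.8% — Surgical Team B is lower every time.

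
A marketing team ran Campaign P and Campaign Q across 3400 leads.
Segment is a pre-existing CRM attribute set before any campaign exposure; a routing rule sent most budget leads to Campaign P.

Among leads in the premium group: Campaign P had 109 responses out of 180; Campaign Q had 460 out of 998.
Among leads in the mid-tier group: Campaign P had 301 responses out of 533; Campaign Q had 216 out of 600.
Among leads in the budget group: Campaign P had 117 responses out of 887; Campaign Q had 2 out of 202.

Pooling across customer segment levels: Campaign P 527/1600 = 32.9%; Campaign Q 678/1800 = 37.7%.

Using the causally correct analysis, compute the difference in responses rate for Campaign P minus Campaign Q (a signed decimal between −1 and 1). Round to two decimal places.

+0.16

Customer segment is set before the campaign has any effect — it is not caused by the campaign — and it independently drives the outcome. That makes it a confounder, so the causal comparison is within customer segment levels.
Adjusting over the population distribution of customer segment: 0.346·(0.606−0.461) + 0.333·(0.565−0.360) + 0.320·(0.132−0.010) = +0.157.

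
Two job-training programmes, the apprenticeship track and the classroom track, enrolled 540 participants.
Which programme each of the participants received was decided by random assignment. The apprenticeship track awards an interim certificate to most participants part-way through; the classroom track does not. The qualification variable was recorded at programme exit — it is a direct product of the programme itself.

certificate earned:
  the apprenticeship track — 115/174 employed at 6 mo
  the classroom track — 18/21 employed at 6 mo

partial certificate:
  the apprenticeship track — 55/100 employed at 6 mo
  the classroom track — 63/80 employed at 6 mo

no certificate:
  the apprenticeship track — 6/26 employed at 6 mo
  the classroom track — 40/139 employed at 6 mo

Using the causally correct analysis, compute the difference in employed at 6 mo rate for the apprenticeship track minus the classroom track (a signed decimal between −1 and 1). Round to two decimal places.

+0.08

The qualification attained during the programme-specific comparison favours the classroom track throughout, but the pooled figures favour the apprenticeship track. The question is whether to condition on qualification attained during the programme.
Because the programme influences qualification attained during the programme, qualification attained during the programme is a post-treatment mediator, not a confounder. Stratifying on it would bias the estimate; the causal effect is the crude pooled difference.
The causal difference is the pooled difference: 0.587 − 0.504 = +0.083.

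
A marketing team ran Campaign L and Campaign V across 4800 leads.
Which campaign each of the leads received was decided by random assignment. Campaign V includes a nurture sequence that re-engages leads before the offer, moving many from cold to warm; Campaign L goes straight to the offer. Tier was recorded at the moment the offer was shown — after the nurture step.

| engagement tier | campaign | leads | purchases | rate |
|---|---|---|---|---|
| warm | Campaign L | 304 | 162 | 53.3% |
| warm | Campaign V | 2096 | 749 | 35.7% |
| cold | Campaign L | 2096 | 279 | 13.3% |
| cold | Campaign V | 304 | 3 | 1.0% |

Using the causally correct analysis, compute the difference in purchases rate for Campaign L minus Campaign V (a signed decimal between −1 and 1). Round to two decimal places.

-0.13

Campaign L is higher inside every engagement tier stratum but Campaign V is higher in aggregate. Whether to stratify depends on how engagement tier relates to the campaign.
Stratifying would compare campaigns among leads the campaigns themselves sorted into engagement tier groups — a form of selection on an intermediate. The unconditioned pooled rates give the total causal effect.
The causal difference is the pooled difference: 0.184 − 0.313 = -0.130.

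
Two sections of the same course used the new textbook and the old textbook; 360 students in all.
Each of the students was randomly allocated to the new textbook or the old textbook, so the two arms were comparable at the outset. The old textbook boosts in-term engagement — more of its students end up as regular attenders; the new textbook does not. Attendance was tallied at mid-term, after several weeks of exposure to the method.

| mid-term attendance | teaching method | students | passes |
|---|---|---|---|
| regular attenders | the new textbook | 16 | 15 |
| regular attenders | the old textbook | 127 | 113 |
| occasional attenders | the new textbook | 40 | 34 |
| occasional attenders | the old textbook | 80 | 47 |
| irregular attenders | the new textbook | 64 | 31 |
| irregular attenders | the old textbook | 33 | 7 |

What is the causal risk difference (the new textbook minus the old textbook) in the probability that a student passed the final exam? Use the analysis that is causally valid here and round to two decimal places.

The distribution of mid-term attendance is itself part of what the teaching method does — it is an intermediate outcome. Holding it fixed would remove that part of the effect; the total effect is the pooled difference.
The causal difference is the pooled difference: 0.667 − 0.696 = -0.029.

-0.03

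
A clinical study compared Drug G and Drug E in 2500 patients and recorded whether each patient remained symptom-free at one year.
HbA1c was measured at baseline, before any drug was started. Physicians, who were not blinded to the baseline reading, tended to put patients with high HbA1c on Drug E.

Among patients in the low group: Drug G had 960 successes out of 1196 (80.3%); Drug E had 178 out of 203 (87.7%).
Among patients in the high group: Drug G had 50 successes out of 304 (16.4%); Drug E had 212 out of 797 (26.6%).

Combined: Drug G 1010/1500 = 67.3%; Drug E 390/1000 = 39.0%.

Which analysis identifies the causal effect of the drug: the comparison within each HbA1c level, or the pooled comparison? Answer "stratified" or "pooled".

stratified

Nothing the drug does changes HbA1c; the imbalance is an allocation artefact. With HbA1c also predicting the outcome, the pooled figure is confounded, and the within-stratum comparison is the causal one.
Within each level — low: 80.3% vs 87.7%; high: 16.4% vs 26.6% — Drug E is higher every time.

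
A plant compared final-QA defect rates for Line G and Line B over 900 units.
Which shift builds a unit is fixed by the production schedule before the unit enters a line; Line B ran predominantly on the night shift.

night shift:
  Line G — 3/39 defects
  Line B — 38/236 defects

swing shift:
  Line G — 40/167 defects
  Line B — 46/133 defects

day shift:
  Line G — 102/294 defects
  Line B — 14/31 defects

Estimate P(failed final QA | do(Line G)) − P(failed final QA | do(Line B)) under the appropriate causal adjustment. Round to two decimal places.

-0.10

The shift-specific comparison favours Line G throughout, but the pooled figures favour Line B. The question is whether to condition on shift.
Here shift is a common cause — it drives both which line a case falls under and the outcome. The crude comparison mixes populations; the stratum-specific rates are the causally relevant ones.
Adjusting over the population distribution of shift: 0.306·(0.077−0.161) + 0.333·(0.240−0.346) + 0.361·(0.347−0.452) = -0.099.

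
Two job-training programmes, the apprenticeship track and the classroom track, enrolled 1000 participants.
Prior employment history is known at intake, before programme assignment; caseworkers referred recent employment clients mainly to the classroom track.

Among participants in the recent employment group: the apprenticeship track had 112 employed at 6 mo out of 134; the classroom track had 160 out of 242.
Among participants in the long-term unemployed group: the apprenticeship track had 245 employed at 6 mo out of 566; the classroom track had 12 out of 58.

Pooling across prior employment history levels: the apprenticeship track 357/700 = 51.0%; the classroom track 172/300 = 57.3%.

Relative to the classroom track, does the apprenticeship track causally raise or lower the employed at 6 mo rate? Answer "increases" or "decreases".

increases

The imbalance in prior employment history arose from how participants were allocated, not from anything the programme did; and prior employment history independently affects the outcome. The pooled gap is confounded — condition on prior employment history.
Within each level — recent employment: 83.6% vs 66.1%; long-term unemployed: 43.3% vs 20.7% — the apprenticeship track is higher every time.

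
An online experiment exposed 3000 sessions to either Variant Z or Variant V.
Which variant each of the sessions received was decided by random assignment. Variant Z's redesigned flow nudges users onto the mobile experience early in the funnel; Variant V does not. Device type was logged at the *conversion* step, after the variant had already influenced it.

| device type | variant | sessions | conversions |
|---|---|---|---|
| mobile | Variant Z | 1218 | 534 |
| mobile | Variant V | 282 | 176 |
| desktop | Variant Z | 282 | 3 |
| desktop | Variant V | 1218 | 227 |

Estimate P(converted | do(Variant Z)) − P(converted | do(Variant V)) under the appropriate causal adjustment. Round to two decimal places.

Because the variant influences device type, device type is a post-treatment mediator, not a confounder. Stratifying on it would bias the estimate; the causal effect is the crude pooled difference.
The causal difference is the pooled difference: 0.358 − 0.269 = +0.089.

+0.09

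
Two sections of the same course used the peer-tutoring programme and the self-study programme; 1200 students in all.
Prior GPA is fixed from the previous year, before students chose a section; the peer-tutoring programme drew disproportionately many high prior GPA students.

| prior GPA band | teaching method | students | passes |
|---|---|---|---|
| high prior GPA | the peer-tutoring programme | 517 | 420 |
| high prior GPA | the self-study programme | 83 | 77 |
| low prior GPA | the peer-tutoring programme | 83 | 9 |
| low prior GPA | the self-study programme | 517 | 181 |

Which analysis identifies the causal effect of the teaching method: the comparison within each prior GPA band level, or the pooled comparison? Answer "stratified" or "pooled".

The stratified and pooled comparisons disagree (the self-study programme wins within each prior GPA band; the peer-tutoring programme wins overall), so the answer turns on the causal role of prior GPA band.
The imbalance in prior GPA band arose from how students were allocated, not from anything the teaching method did; and prior GPA band independently affects the outcome. The pooled gap is confounded — condition on prior GPA band.
Within each level — high prior GPA: 81.2% vs 92.8%; low prior GPA: 10.8% vs 35.0% — the self-study programme is higher every time.

stratified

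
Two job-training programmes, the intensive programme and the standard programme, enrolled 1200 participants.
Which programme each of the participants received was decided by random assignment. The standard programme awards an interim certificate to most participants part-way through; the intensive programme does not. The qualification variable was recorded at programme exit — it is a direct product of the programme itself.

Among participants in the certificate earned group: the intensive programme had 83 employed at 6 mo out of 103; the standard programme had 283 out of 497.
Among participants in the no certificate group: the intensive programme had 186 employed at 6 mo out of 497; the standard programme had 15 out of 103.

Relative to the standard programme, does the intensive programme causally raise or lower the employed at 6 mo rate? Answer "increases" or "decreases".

Within every qualification attained during the programme level the intensive programme has the higher rate, yet pooled the standard programme does — Simpson's reversal.
Qualification attained during the programme lies on the pathway programme → qualification attained during the programme → outcome, so adjusting for it blocks the indirect effect. For the total causal effect of programme, use the unadjusted pooled rates.
Pooled: the intensive programme 44.8% vs the standard programme 49.7%; the standard programme is higher overall.

decreases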